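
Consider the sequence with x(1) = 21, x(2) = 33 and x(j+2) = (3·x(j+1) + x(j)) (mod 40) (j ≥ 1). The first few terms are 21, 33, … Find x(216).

10

x(1) = 21,  x(2) = 33,  x(3) = 0,  x(4) = 33,  x(5) = 19,  x(6) = 10,  x(7) = 9,  x(8) = 37,  x(9) = 0,  x(10) = 37,  x(11) = 31,  x(12) = 10,  x(13) = 21,  x(14) = 33.
Since (x(13), x(14)) = (x(1), x(2)) = (21, 33) (two consecutive terms determine the rest), the sequence is periodic with period 12.
So x(216) = x(1 + ((216-1) mod 12)) = x(12) = 10.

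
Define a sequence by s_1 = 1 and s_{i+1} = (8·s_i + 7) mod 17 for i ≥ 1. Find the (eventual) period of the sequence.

We have s_1 = 1,  s_2 = 15,  s_3 = 8,  s_4 = 3,  s_5 = 14,  s_6 = 0,  s_7 = 7,  s_8 = 12,  s_9 = 1.
Since s_9 = s_1 = 1, the sequence is periodic with period 8.

8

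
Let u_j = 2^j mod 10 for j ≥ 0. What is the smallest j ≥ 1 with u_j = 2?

1

u_0 = 1; u_1 = 2; u_2 = 4; u_3 = 8; u_4 = 6; u_5 = 2.
Since u_5 = u_1 = 2, the sequence is eventually periodic: after a pre-period of length 1 it cycles with period 4.
The value 2 first appears (with j ≥ 1) at u_1.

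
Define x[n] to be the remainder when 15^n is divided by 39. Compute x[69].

18

Listing terms: x[0] = 1, x[1] = 15, x[2] = 30, x[3] = 21, x[4] = 3, x[5] = 6, x[6] = 12, x[7] = 24, x[8] = 9, x[9] = 18, x[10] = 36, x[11] = 33, x[12] = 27, x[13] = 15.
Since x[13] = x[1] = 15, the sequence is eventually periodic: after a pre-period of length 1 it cycles with period 12.
For n ≥ 1, x[n] depends only on (n - 1) mod 12. (69 - 1) mod 12 = 8, so x[69] = x[9] = 18.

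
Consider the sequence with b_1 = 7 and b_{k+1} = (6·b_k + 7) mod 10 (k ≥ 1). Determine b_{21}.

7

We have b_1 = 7, b_2 = 9, b_3 = 1, b_4 = 3, b_5 = 5, b_6 = 7.
Since b_6 = b_1 = 7, the sequence is periodic with period 5.
So b_{21} = b_{1 + ((21-1) mod 5)} = b_1 = 7.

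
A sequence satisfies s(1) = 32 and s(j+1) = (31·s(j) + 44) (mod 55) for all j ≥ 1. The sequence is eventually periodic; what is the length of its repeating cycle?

We have s(1) = 32; s(2) = 46; s(3) = 40; s(4) = 19; s(5) = 28; s(6) = 32.
The sequence repeats with period 5.

5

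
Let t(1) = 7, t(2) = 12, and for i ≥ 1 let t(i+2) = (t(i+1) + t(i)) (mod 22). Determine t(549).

13

Listing terms: t(1) = 7; t(2) = 12; t(3) = 19; t(4) = 9; t(5) = 6; t(6) = 15; t(7) = 21; t(8) = 14; t(9) = 13; t(10) = 5; t(11) = 18; t(12) = 1; t(13) = 19; t(14) = 20; t(15) = 17; t(16) = 15; t(17) = 10; t(18) = 3; t(19) = 13; t(20) = 16; t(21) = 7; t(22) = 1; t(23) = 8; t(24) = 9; t(25) = 17; t(26) = 4; t(27) = 21; t(28) = 3; t(29) = 2; t(30) = 5; t(31) = 7; t(32) = 12.
Since (t(31), t(32)) = (t(1), t(2)) = (7, 12) (two consecutive terms determine the rest), the sequence is periodic with period 30.
So t(549) = t(1 + ((549-1) mod 30)) = t(9) = 13.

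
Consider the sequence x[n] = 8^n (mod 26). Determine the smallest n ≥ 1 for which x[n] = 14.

Listing terms: x[0] = 1, x[1] = 8, x[2] = 12, x[3] = 18, x[4] = 14, x[5] = 8.
Since x[5] = x[1] = 8, the sequence is eventually periodic: after a pre-period of length 1 it cycles with period 4.
The value 14 first appears (with n ≥ 1) at x[4].

4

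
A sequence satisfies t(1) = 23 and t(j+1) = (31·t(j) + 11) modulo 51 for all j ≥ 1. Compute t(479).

22

We have t(1) = 23,  t(2) = 10,  t(3) = 15,  t(4) = 17,  t(5) = 28,  t(6) = 12,  t(7) = 26,  t(8) = 1,  t(9) = 42,  t(10) = 38,  t(11) = 16,  t(12) = 48,  t(13) = 20,  t(14) = 19,  t(15) = 39,  t(16) = 47,  t(17) = 40,  t(18) = 27,  t(19) = 32,  t(20) = 34,  t(21) = 45,  t(22) = 29,  t(23) = 43,  t(24) = 18,  t(25) = 8,  t(26) = 4,  t(27) = 33,  t(28) = 14,  t(29) = 37,  t(30) = 36,  t(31) = 5,  t(32) = 13,  t(33) = 6,  t(34) = 44,  t(35) = 49,  t(36) = 0,  t(37) = 11,  t(38) = 46,  t(39) = 9,  t(40) = 35,  t(41) = 25,  t(42) = 21,  t(43) = 50,  t(44) = 31,  t(45) = 3,  t(46) = 2,  t(47) = 22,  t(48) = 30,  t(49) = 23.
Since t(49) = t(1) = 23, the sequence is periodic with period 48.
(479 - 1) mod 48 = 46, so t(479) = t(47) = 22.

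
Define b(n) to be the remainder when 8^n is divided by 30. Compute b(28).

16

Listing terms: b(1) = 8; b(2) = 4; b(3) = 2; b(4) = 16; b(5) = 8.
Since b(5) = b(1) = 8, the sequence is periodic with period 4.
So b(28) = b(1 + ((28-1) mod 4)) = b(4) = 16.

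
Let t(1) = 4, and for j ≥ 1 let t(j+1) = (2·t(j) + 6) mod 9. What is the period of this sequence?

Computing terms: t(1) = 4; t(2) = 5; t(3) = 7; t(4) = 2; t(5) = 1; t(6) = 8; t(7) = 4.
The sequence repeats with period 6.

6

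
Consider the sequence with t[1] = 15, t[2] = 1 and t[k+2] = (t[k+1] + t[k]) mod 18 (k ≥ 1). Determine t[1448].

7

Computing terms: t[1] = 15; t[2] = 1; t[3] = 16; t[4] = 17; t[5] = 15; t[6] = 14; t[7] = 11; t[8] = 7; t[9] = 0; t[10] = 7; t[11] = 7; t[12] = 14; t[13] = 3; t[14] = 17; t[15] = 2; t[16] = 1; t[17] = 3; t[18] = 4; t[19] = 7; t[20] = 11; t[21] = 0; t[22] = 11; t[23] = 11; t[24] = 4; t[25] = 15; t[26] = 1.
The sequence repeats with period 24.
(1448 - 1) mod 24 = 7, so t[1448] = t[8] = 7.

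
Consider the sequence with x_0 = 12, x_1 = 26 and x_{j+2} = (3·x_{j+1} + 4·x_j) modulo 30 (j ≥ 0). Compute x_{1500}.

12

We have x_0 = 12; x_1 = 26; x_2 = 6; x_3 = 2; x_4 = 0; x_5 = 8; x_6 = 24; x_7 = 14; x_8 = 18; x_9 = 20; x_{10} = 12; x_{11} = 26.
Since (x_{10}, x_{11}) = (x_0, x_1) = (12, 26) (two consecutive terms determine the rest), the sequence is periodic with period 10.
(1500 - 0) mod 10 = 0, so x_{1500} = x_0 = 12.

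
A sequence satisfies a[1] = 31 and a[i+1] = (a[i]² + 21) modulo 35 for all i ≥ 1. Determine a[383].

32

Computing terms: a[1] = 31, a[2] = 2, a[3] = 25, a[4] = 16, a[5] = 32, a[6] = 30, a[7] = 11, a[8] = 2.
Since a[8] = a[2] = 2, the sequence is eventually periodic: after a pre-period of length 1 it cycles with period 6.
For i ≥ 2, a[i] depends only on (i - 2) mod 6. (383 - 2) mod 6 = 3, so a[383] = a[5] = 32.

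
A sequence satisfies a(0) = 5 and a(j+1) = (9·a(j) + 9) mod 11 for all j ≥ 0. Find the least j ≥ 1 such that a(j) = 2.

4

Computing terms: a(0) = 5, a(1) = 10, a(2) = 0, a(3) = 9, a(4) = 2, a(5) = 5.
Since a(5) = a(0) = 5, the sequence is periodic with period 5.
The value 2 first appears (with j ≥ 1) at a(4).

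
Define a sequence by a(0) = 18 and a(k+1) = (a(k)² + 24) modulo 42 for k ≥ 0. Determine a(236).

0

Computing terms: a(0) = 18,  a(1) = 12,  a(2) = 0,  a(3) = 24,  a(4) = 12.
Since a(4) = a(1) = 12, the sequence is eventually periodic: after a pre-period of length 1 it cycles with period 3.
For k ≥ 1, a(k) depends only on (k - 1) mod 3. (236 - 1) mod 3 = 1, so a(236) = a(2) = 0.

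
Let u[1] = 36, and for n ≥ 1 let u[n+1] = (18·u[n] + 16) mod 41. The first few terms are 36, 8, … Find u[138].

Computing terms: u[1] = 36; u[2] = 8; u[3] = 37; u[4] = 26; u[5] = 33; u[6] = 36.
Since u[6] = u[1] = 36, the sequence is periodic with period 5.
So u[138] = u[1 + ((138-1) mod 5)] = u[3] = 37.

37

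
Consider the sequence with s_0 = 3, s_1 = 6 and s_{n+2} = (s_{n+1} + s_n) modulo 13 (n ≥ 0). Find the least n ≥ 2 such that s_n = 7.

We have s_0 = 3; s_1 = 6; s_2 = 9; s_3 = 2; s_4 = 11; s_5 = 0; s_6 = 11; s_7 = 11; s_8 = 9; s_9 = 7; s_{10} = 3; s_{11} = 10; s_{12} = 0; s_{13} = 10; s_{14} = 10; s_{15} = 7; s_{16} = 4; s_{17} = 11; s_{18} = 2; s_{19} = 0; s_{20} = 2; s_{21} = 2; s_{22} = 4; s_{23} = 6; s_{24} = 10; s_{25} = 3; s_{26} = 0; s_{27} = 3; s_{28} = 3; s_{29} = 6.
The sequence repeats with period 28.
The value 7 first appears (with n ≥ 2) at s_9.

9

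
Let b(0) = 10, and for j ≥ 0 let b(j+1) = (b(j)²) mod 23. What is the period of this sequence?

10

Computing terms: b(0) = 10,  b(1) = 8,  b(2) = 18,  b(3) = 2,  b(4) = 4,  b(5) = 16,  b(6) = 3,  b(7) = 9,  b(8) = 12,  b(9) = 6,  b(10) = 13,  b(11) = 8.
Since b(11) = b(1) = 8, the sequence is eventually periodic: after a pre-period of length 1 it cycles with period 10.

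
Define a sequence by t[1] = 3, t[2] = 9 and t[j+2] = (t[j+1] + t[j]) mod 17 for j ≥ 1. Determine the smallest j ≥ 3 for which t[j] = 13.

We have t[1] = 3; t[2] = 9; t[3] = 12; t[4] = 4; t[5] = 16; t[6] = 3; t[7] = 2; t[8] = 5; t[9] = 7; t[10] = 12; t[11] = 2; t[12] = 14; t[13] = 16; t[14] = 13; t[15] = 12; t[16] = 8; t[17] = 3; t[18] = 11; t[19] = 14; t[20] = 8; t[21] = 5; t[22] = 13; t[23] = 1; t[24] = 14; t[25] = 15; t[26] = 12; t[27] = 10; t[28] = 5; t[29] = 15; t[30] = 3; t[31] = 1; t[32] = 4; t[33] = 5; t[34] = 9; t[35] = 14; t[36] = 6; t[37] = 3; t[38] = 9.
Since (t[37], t[38]) = (t[1], t[2]) = (3, 9) (two consecutive terms determine the rest), the sequence is periodic with period 36.
The value 13 first appears (with j ≥ 3) at t[14].

14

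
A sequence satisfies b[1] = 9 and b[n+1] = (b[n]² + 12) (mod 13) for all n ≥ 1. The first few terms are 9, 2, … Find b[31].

b[1] = 9, b[2] = 2, b[3] = 3, b[4] = 8, b[5] = 11, b[6] = 3.
Since b[6] = b[3] = 3, the sequence is eventually periodic: after a pre-period of length 2 it cycles with period 3.
For n ≥ 3, b[n] depends only on (n - 3) mod 3. (31 - 3) mod 3 = 1, so b[31] = b[4] = 8.

8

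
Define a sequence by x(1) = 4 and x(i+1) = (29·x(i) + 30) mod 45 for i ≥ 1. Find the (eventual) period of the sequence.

Computing terms: x(1) = 4,  x(2) = 11,  x(3) = 34,  x(4) = 26,  x(5) = 19,  x(6) = 41,  x(7) = 4.
Since x(7) = x(1) = 4, the sequence is periodic with period 6.

6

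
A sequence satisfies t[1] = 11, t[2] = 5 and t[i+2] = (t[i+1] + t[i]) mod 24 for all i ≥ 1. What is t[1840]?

21

t[1] = 11; t[2] = 5; t[3] = 16; t[4] = 21; t[5] = 13; t[6] = 10; t[7] = 23; t[8] = 9; t[9] = 8; t[10] = 17; t[11] = 1; t[12] = 18; t[13] = 19; t[14] = 13; t[15] = 8; t[16] = 21; t[17] = 5; t[18] = 2; t[19] = 7; t[20] = 9; t[21] = 16; t[22] = 1; t[23] = 17; t[24] = 18; t[25] = 11; t[26] = 5.
Since (t[25], t[26]) = (t[1], t[2]) = (11, 5) (two consecutive terms determine the rest), the sequence is periodic with period 24.
So t[1840] = t[1 + ((1840-1) mod 24)] = t[16] = 21.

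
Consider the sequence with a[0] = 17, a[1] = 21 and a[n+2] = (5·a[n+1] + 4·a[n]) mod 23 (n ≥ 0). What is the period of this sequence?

22

Listing terms: a[0] = 17,  a[1] = 21,  a[2] = 12,  a[3] = 6,  a[4] = 9,  a[5] = 0,  a[6] = 13,  a[7] = 19,  a[8] = 9,  a[9] = 6,  a[10] = 20,  a[11] = 9,  a[12] = 10,  a[13] = 17,  a[14] = 10,  a[15] = 3,  a[16] = 9,  a[17] = 11,  a[18] = 22,  a[19] = 16,  a[20] = 7,  a[21] = 7,  a[22] = 17,  a[23] = 21.
Since (a[22], a[23]) = (a[0], a[1]) = (17, 21) (two consecutive terms determine the rest), the sequence is periodic with period 22.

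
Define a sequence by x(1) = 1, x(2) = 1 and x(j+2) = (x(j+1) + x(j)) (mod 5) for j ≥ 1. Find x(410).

0

We have x(1) = 1; x(2) = 1; x(3) = 2; x(4) = 3; x(5) = 0; x(6) = 3; x(7) = 3; x(8) = 1; x(9) = 4; x(10) = 0; x(11) = 4; x(12) = 4; x(13) = 3; x(14) = 2; x(15) = 0; x(16) = 2; x(17) = 2; x(18) = 4; x(19) = 1; x(20) = 0; x(21) = 1; x(22) = 1.
The sequence repeats with period 20.
So x(410) = x(1 + ((410-1) mod 20)) = x(10) = 0.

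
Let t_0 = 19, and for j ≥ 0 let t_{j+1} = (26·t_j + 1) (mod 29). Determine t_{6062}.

25

Listing terms: t_0 = 19,  t_1 = 2,  t_2 = 24,  t_3 = 16,  t_4 = 11,  t_5 = 26,  t_6 = 10,  t_7 = 0,  t_8 = 1,  t_9 = 27,  t_{10} = 7,  t_{11} = 9,  t_{12} = 3,  t_{13} = 21,  t_{14} = 25,  t_{15} = 13,  t_{16} = 20,  t_{17} = 28,  t_{18} = 4,  t_{19} = 18,  t_{20} = 5,  t_{21} = 15,  t_{22} = 14,  t_{23} = 17,  t_{24} = 8,  t_{25} = 6,  t_{26} = 12,  t_{27} = 23,  t_{28} = 19.
Since t_{28} = t_0 = 19, the sequence is periodic with period 28.
So t_{6062} = t_{0 + ((6062-0) mod 28)} = t_{14} = 25.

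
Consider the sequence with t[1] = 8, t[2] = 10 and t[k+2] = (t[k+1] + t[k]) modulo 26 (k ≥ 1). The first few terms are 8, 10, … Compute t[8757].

10

Computing terms: t[1] = 8; t[2] = 10; t[3] = 18; t[4] = 2; t[5] = 20; t[6] = 22; t[7] = 16; t[8] = 12; t[9] = 2; t[10] = 14; t[11] = 16; t[12] = 4; t[13] = 20; t[14] = 24; t[15] = 18; t[16] = 16; t[17] = 8; t[18] = 24; t[19] = 6; t[20] = 4; t[21] = 10; t[22] = 14; t[23] = 24; t[24] = 12; t[25] = 10; t[26] = 22; t[27] = 6; t[28] = 2; t[29] = 8; t[30] = 10.
The sequence repeats with period 28.
(8757 - 1) mod 28 = 20, so t[8757] = t[21] = 10.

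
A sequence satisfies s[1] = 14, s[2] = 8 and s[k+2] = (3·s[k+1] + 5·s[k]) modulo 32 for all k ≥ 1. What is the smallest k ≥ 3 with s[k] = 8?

8

We have s[1] = 14; s[2] = 8; s[3] = 30; s[4] = 2; s[5] = 28; s[6] = 30; s[7] = 6; s[8] = 8; s[9] = 22; s[10] = 10; s[11] = 12; s[12] = 22; s[13] = 30; s[14] = 8; s[15] = 14; s[16] = 18; s[17] = 28; s[18] = 14; s[19] = 22; s[20] = 8; s[21] = 6; s[22] = 26; s[23] = 12; s[24] = 6; s[25] = 14; s[26] = 8.
The sequence repeats with period 24.
The value 8 first appears (with k ≥ 3) at s[8].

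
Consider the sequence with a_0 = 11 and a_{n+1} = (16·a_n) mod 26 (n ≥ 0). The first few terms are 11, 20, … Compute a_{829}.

20

We have a_0 = 11; a_1 = 20; a_2 = 8; a_3 = 24; a_4 = 20.
Since a_4 = a_1 = 20, the sequence is eventually periodic: after a pre-period of length 1 it cycles with period 3.
For n ≥ 1, a_n depends only on (n - 1) mod 3. (829 - 1) mod 3 = 0, so a_{829} = a_1 = 20.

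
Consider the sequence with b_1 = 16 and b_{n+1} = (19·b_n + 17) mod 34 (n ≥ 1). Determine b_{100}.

We have b_1 = 16; b_2 = 15; b_3 = 30; b_4 = 9; b_5 = 18; b_6 = 19; b_7 = 4; b_8 = 25; b_9 = 16.
Since b_9 = b_1 = 16, the sequence is periodic with period 8.
So b_{100} = b_{1 + ((100-1) mod 8)} = b_4 = 9.

9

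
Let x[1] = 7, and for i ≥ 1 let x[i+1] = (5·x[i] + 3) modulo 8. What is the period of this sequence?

We have x[1] = 7,  x[2] = 6,  x[3] = 1,  x[4] = 0,  x[5] = 3,  x[6] = 2,  x[7] = 5,  x[8] = 4,  x[9] = 7.
The sequence repeats with period 8.

8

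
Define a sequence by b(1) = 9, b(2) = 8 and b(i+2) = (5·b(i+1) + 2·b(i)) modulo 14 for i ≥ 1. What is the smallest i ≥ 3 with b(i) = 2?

Listing terms: b(1) = 9, b(2) = 8, b(3) = 2, b(4) = 12, b(5) = 8, b(6) = 8, b(7) = 0, b(8) = 2, b(9) = 10, b(10) = 12, b(11) = 10, b(12) = 4, b(13) = 12, b(14) = 12, b(15) = 0, b(16) = 10, b(17) = 8, b(18) = 4, b(19) = 8, b(20) = 6, b(21) = 4, b(22) = 4, b(23) = 0, b(24) = 8, b(25) = 12, b(26) = 6, b(27) = 12, b(28) = 2, b(29) = 6, b(30) = 6, b(31) = 0, b(32) = 12, b(33) = 4, b(34) = 2, b(35) = 4, b(36) = 10, b(37) = 2, b(38) = 2, b(39) = 0, b(40) = 4, b(41) = 6, b(42) = 10, b(43) = 6, b(44) = 8, b(45) = 10, b(46) = 10, b(47) = 0, b(48) = 6, b(49) = 2, b(50) = 8, b(51) = 2.
Since (b(50), b(51)) = (b(2), b(3)) = (8, 2) (two consecutive terms determine the rest), the sequence is eventually periodic: after a pre-period of length 1 it cycles with period 48.
The value 2 first appears (with i ≥ 3) at b(3).

3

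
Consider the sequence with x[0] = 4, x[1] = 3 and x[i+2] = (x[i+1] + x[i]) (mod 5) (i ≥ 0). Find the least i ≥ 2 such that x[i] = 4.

6

x[0] = 4,  x[1] = 3,  x[2] = 2,  x[3] = 0,  x[4] = 2,  x[5] = 2,  x[6] = 4,  x[7] = 1,  x[8] = 0,  x[9] = 1,  x[10] = 1,  x[11] = 2,  x[12] = 3,  x[13] = 0,  x[14] = 3,  x[15] = 3,  x[16] = 1,  x[17] = 4,  x[18] = 0,  x[19] = 4,  x[20] = 4,  x[21] = 3.
The sequence repeats with period 20.
The value 4 first appears (with i ≥ 2) at x[6].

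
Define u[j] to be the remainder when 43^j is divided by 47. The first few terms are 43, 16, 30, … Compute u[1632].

Listing terms: u[1] = 43; u[2] = 16; u[3] = 30; u[4] = 21; u[5] = 10; u[6] = 7; u[7] = 19; u[8] = 18; u[9] = 22; u[10] = 6; u[11] = 23; u[12] = 2; u[13] = 39; u[14] = 32; u[15] = 13; u[16] = 42; u[17] = 20; u[18] = 14; u[19] = 38; u[20] = 36; u[21] = 44; u[22] = 12; u[23] = 46; u[24] = 4; u[25] = 31; u[26] = 17; u[27] = 26; u[28] = 37; u[29] = 40; u[30] = 28; u[31] = 29; u[32] = 25; u[33] = 41; u[34] = 24; u[35] = 45; u[36] = 8; u[37] = 15; u[38] = 34; u[39] = 5; u[40] = 27; u[41] = 33; u[42] = 9; u[43] = 11; u[44] = 3; u[45] = 35; u[46] = 1; u[47] = 43.
The sequence repeats with period 46.
(1632 - 1) mod 46 = 21, so u[1632] = u[22] = 12.

12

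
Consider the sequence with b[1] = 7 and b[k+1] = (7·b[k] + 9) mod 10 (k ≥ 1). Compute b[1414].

b[1] = 7; b[2] = 8; b[3] = 5; b[4] = 4; b[5] = 7.
The sequence repeats with period 4.
(1414 - 1) mod 4 = 1, so b[1414] = b[2] = 8.

8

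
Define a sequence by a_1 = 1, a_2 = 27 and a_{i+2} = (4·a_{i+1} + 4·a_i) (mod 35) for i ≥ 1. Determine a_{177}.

7

Listing terms: a_1 = 1,  a_2 = 27,  a_3 = 7,  a_4 = 31,  a_5 = 12,  a_6 = 32,  a_7 = 1,  a_8 = 27.
The sequence repeats with period 6.
(177 - 1) mod 6 = 2, so a_{177} = a_3 = 7.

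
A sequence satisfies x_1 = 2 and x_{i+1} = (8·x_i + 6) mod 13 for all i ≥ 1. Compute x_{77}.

We have x_1 = 2; x_2 = 9; x_3 = 0; x_4 = 6; x_5 = 2.
The sequence repeats with period 4.
So x_{77} = x_{1 + ((77-1) mod 4)} = x_1 = 2.

2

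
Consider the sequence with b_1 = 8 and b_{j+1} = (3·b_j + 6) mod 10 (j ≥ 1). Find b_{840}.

b_1 = 8,  b_2 = 0,  b_3 = 6,  b_4 = 4,  b_5 = 8.
The sequence repeats with period 4.
So b_{840} = b_{1 + ((840-1) mod 4)} = b_4 = 4.

4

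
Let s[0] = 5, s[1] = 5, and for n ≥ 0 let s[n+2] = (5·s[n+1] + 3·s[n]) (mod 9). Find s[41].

Listing terms: s[0] = 5,  s[1] = 5,  s[2] = 4,  s[3] = 8,  s[4] = 7,  s[5] = 5,  s[6] = 1,  s[7] = 2,  s[8] = 4,  s[9] = 8.
Since (s[8], s[9]) = (s[2], s[3]) = (4, 8) (two consecutive terms determine the rest), the sequence is eventually periodic: after a pre-period of length 2 it cycles with period 6.
For n ≥ 2, s[n] depends only on (n - 2) mod 6. (41 - 2) mod 6 = 3, so s[41] = s[5] = 5.

5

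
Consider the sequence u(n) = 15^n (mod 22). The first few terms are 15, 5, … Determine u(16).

15

u(1) = 15; u(2) = 5; u(3) = 9; u(4) = 3; u(5) = 1; u(6) = 15.
The sequence repeats with period 5.
So u(16) = u(1 + ((16-1) mod 5)) = u(1) = 15.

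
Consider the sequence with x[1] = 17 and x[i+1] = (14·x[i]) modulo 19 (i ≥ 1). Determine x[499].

16

x[1] = 17, x[2] = 10, x[3] = 7, x[4] = 3, x[5] = 4, x[6] = 18, x[7] = 5, x[8] = 13, x[9] = 11, x[10] = 2, x[11] = 9, x[12] = 12, x[13] = 16, x[14] = 15, x[15] = 1, x[16] = 14, x[17] = 6, x[18] = 8, x[19] = 17.
Since x[19] = x[1] = 17, the sequence is periodic with period 18.
(499 - 1) mod 18 = 12, so x[499] = x[13] = 16.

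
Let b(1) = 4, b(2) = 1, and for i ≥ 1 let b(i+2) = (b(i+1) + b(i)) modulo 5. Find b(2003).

0

b(1) = 4,  b(2) = 1,  b(3) = 0,  b(4) = 1,  b(5) = 1,  b(6) = 2,  b(7) = 3,  b(8) = 0,  b(9) = 3,  b(10) = 3,  b(11) = 1,  b(12) = 4,  b(13) = 0,  b(14) = 4,  b(15) = 4,  b(16) = 3,  b(17) = 2,  b(18) = 0,  b(19) = 2,  b(20) = 2,  b(21) = 4,  b(22) = 1.
The sequence repeats with period 20.
So b(2003) = b(1 + ((2003-1) mod 20)) = b(3) = 0.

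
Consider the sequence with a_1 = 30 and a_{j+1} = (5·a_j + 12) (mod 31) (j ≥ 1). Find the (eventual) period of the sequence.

We have a_1 = 30; a_2 = 7; a_3 = 16; a_4 = 30.
Since a_4 = a_1 = 30, the sequence is periodic with period 3.

3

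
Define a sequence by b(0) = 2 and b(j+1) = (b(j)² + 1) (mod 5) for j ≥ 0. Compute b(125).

1

We have b(0) = 2, b(1) = 0, b(2) = 1, b(3) = 2.
The sequence repeats with period 3.
(125 - 0) mod 3 = 2, so b(125) = b(2) = 1.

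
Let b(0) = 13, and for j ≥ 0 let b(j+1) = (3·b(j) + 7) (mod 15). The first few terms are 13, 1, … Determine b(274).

Computing terms: b(0) = 13, b(1) = 1, b(2) = 10, b(3) = 7, b(4) = 13.
The sequence repeats with period 4.
(274 - 0) mod 4 = 2, so b(274) = b(2) = 10.

10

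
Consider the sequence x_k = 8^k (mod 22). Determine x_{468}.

Computing terms: x_1 = 8; x_2 = 20; x_3 = 6; x_4 = 4; x_5 = 10; x_6 = 14; x_7 = 2; x_8 = 16; x_9 = 18; x_{10} = 12; x_{11} = 8.
The sequence repeats with period 10.
So x_{468} = x_{1 + ((468-1) mod 10)} = x_8 = 16.

16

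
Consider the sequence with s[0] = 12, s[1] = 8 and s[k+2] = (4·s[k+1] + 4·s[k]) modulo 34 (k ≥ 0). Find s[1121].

Listing terms: s[0] = 12,  s[1] = 8,  s[2] = 12,  s[3] = 12,  s[4] = 28,  s[5] = 24,  s[6] = 4,  s[7] = 10,  s[8] = 22,  s[9] = 26,  s[10] = 22,  s[11] = 22,  s[12] = 6,  s[13] = 10,  s[14] = 30,  s[15] = 24,  s[16] = 12,  s[17] = 8.
The sequence repeats with period 16.
So s[1121] = s[0 + ((1121-0) mod 16)] = s[1] = 8.

8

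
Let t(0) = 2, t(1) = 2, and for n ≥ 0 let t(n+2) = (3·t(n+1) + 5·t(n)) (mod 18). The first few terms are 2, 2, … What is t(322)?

16

Computing terms: t(0) = 2, t(1) = 2, t(2) = 16, t(3) = 4, t(4) = 2, t(5) = 8, t(6) = 16, t(7) = 16, t(8) = 2, t(9) = 14, t(10) = 16, t(11) = 10, t(12) = 2, t(13) = 2.
The sequence repeats with period 12.
So t(322) = t(0 + ((322-0) mod 12)) = t(10) = 16.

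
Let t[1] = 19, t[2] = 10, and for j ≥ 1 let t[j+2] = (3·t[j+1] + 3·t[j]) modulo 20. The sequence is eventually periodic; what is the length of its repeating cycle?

12

t[1] = 19, t[2] = 10, t[3] = 7, t[4] = 11, t[5] = 14, t[6] = 15, t[7] = 7, t[8] = 6, t[9] = 19, t[10] = 15, t[11] = 2, t[12] = 11, t[13] = 19, t[14] = 10.
The sequence repeats with period 12.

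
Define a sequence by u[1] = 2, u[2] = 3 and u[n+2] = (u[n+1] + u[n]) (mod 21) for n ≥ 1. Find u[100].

Computing terms: u[1] = 2,  u[2] = 3,  u[3] = 5,  u[4] = 8,  u[5] = 13,  u[6] = 0,  u[7] = 13,  u[8] = 13,  u[9] = 5,  u[10] = 18,  u[11] = 2,  u[12] = 20,  u[13] = 1,  u[14] = 0,  u[15] = 1,  u[16] = 1,  u[17] = 2,  u[18] = 3.
The sequence repeats with period 16.
So u[100] = u[1 + ((100-1) mod 16)] = u[4] = 8.

8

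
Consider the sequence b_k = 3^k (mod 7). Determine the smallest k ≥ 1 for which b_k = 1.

We have b_0 = 1, b_1 = 3, b_2 = 2, b_3 = 6, b_4 = 4, b_5 = 5, b_6 = 1.
The sequence repeats with period 6.
The value 1 next appears (with k ≥ 1) at b_6.

6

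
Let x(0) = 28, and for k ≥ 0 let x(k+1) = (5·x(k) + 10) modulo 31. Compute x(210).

Computing terms: x(0) = 28,  x(1) = 26,  x(2) = 16,  x(3) = 28.
The sequence repeats with period 3.
So x(210) = x(0 + ((210-0) mod 3)) = x(0) = 28.

28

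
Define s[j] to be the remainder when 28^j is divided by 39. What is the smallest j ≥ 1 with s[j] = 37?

7

s[0] = 1,  s[1] = 28,  s[2] = 4,  s[3] = 34,  s[4] = 16,  s[5] = 19,  s[6] = 25,  s[7] = 37,  s[8] = 22,  s[9] = 31,  s[10] = 10,  s[11] = 7,  s[12] = 1.
The sequence repeats with period 12.
The value 37 first appears (with j ≥ 1) at s[7].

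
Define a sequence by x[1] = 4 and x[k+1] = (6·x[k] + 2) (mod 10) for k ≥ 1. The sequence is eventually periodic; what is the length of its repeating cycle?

5

We have x[1] = 4, x[2] = 6, x[3] = 8, x[4] = 0, x[5] = 2, x[6] = 4.
Since x[6] = x[1] = 4, the sequence is periodic with period 5.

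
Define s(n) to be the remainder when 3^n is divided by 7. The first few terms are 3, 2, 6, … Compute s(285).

6

Computing terms: s(1) = 3,  s(2) = 2,  s(3) = 6,  s(4) = 4,  s(5) = 5,  s(6) = 1,  s(7) = 3.
Since s(7) = s(1) = 3, the sequence is periodic with period 6.
(285 - 1) mod 6 = 2, so s(285) = s(3) = 6.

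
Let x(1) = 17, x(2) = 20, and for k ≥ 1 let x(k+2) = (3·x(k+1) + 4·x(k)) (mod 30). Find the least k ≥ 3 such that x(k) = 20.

Listing terms: x(1) = 17, x(2) = 20, x(3) = 8, x(4) = 14, x(5) = 14, x(6) = 8, x(7) = 20, x(8) = 2, x(9) = 26, x(10) = 26, x(11) = 2, x(12) = 20, x(13) = 8.
Since (x(12), x(13)) = (x(2), x(3)) = (20, 8) (two consecutive terms determine the rest), the sequence is eventually periodic: after a pre-period of length 1 it cycles with period 10.
The value 20 first appears (with k ≥ 3) at x(7).

7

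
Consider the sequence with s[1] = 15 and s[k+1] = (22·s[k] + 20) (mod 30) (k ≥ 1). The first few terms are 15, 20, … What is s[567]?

10

s[1] = 15; s[2] = 20; s[3] = 10; s[4] = 0; s[5] = 20.
Since s[5] = s[2] = 20, the sequence is eventually periodic: after a pre-period of length 1 it cycles with period 3.
For k ≥ 2, s[k] depends only on (k - 2) mod 3. (567 - 2) mod 3 = 1, so s[567] = s[3] = 10.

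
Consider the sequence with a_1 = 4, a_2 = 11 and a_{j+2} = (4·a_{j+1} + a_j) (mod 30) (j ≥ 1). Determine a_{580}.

a_1 = 4,  a_2 = 11,  a_3 = 18,  a_4 = 23,  a_5 = 20,  a_6 = 13,  a_7 = 12,  a_8 = 1,  a_9 = 16,  a_{10} = 5,  a_{11} = 6,  a_{12} = 29,  a_{13} = 2,  a_{14} = 7,  a_{15} = 0,  a_{16} = 7,  a_{17} = 28,  a_{18} = 29,  a_{19} = 24,  a_{20} = 5,  a_{21} = 14,  a_{22} = 1,  a_{23} = 18,  a_{24} = 13,  a_{25} = 10,  a_{26} = 23,  a_{27} = 12,  a_{28} = 11,  a_{29} = 26,  a_{30} = 25,  a_{31} = 6,  a_{32} = 19,  a_{33} = 22,  a_{34} = 17,  a_{35} = 0,  a_{36} = 17,  a_{37} = 8,  a_{38} = 19,  a_{39} = 24,  a_{40} = 25,  a_{41} = 4,  a_{42} = 11.
Since (a_{41}, a_{42}) = (a_1, a_2) = (4, 11) (two consecutive terms determine the rest), the sequence is periodic with period 40.
So a_{580} = a_{1 + ((580-1) mod 40)} = a_{20} = 5.

5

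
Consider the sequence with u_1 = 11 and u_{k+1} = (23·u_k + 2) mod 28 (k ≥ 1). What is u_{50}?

3

We have u_1 = 11,  u_2 = 3,  u_3 = 15,  u_4 = 11.
The sequence repeats with period 3.
(50 - 1) mod 3 = 1, so u_{50} = u_2 = 3.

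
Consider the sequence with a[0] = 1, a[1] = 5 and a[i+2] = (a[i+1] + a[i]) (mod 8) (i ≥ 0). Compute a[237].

7

Listing terms: a[0] = 1, a[1] = 5, a[2] = 6, a[3] = 3, a[4] = 1, a[5] = 4, a[6] = 5, a[7] = 1, a[8] = 6, a[9] = 7, a[10] = 5, a[11] = 4, a[12] = 1, a[13] = 5.
The sequence repeats with period 12.
So a[237] = a[0 + ((237-0) mod 12)] = a[9] = 7.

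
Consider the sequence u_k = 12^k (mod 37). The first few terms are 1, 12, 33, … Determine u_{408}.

We have u_0 = 1,  u_1 = 12,  u_2 = 33,  u_3 = 26,  u_4 = 16,  u_5 = 7,  u_6 = 10,  u_7 = 9,  u_8 = 34,  u_9 = 1.
Since u_9 = u_0 = 1, the sequence is periodic with period 9.
(408 - 0) mod 9 = 3, so u_{408} = u_3 = 26.

26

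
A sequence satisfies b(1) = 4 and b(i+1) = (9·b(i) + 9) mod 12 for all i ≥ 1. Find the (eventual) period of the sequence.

Computing terms: b(1) = 4,  b(2) = 9,  b(3) = 6,  b(4) = 3,  b(5) = 0,  b(6) = 9.
Since b(6) = b(2) = 9, the sequence is eventually periodic: after a pre-period of length 1 it cycles with period 4.

4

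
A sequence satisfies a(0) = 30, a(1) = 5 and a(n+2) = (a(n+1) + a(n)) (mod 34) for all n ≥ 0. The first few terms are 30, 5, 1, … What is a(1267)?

33

We have a(0) = 30,  a(1) = 5,  a(2) = 1,  a(3) = 6,  a(4) = 7,  a(5) = 13,  a(6) = 20,  a(7) = 33,  a(8) = 19,  a(9) = 18,  a(10) = 3,  a(11) = 21,  a(12) = 24,  a(13) = 11,  a(14) = 1,  a(15) = 12,  a(16) = 13,  a(17) = 25,  a(18) = 4,  a(19) = 29,  a(20) = 33,  a(21) = 28,  a(22) = 27,  a(23) = 21,  a(24) = 14,  a(25) = 1,  a(26) = 15,  a(27) = 16,  a(28) = 31,  a(29) = 13,  a(30) = 10,  a(31) = 23,  a(32) = 33,  a(33) = 22,  a(34) = 21,  a(35) = 9,  a(36) = 30,  a(37) = 5.
The sequence repeats with period 36.
So a(1267) = a(0 + ((1267-0) mod 36)) = a(7) = 33.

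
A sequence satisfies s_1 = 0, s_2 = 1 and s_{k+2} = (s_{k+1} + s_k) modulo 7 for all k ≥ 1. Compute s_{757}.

Computing terms: s_1 = 0,  s_2 = 1,  s_3 = 1,  s_4 = 2,  s_5 = 3,  s_6 = 5,  s_7 = 1,  s_8 = 6,  s_9 = 0,  s_{10} = 6,  s_{11} = 6,  s_{12} = 5,  s_{13} = 4,  s_{14} = 2,  s_{15} = 6,  s_{16} = 1,  s_{17} = 0,  s_{18} = 1.
The sequence repeats with period 16.
(757 - 1) mod 16 = 4, so s_{757} = s_5 = 3.

3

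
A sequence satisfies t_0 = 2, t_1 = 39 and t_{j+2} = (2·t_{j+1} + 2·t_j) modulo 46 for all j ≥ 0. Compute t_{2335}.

12

Listing terms: t_0 = 2,  t_1 = 39,  t_2 = 36,  t_3 = 12,  t_4 = 4,  t_5 = 32,  t_6 = 26,  t_7 = 24,  t_8 = 8,  t_9 = 18,  t_{10} = 6,  t_{11} = 2,  t_{12} = 16,  t_{13} = 36,  t_{14} = 12.
Since (t_{13}, t_{14}) = (t_2, t_3) = (36, 12) (two consecutive terms determine the rest), the sequence is eventually periodic: after a pre-period of length 2 it cycles with period 11.
For j ≥ 2, t_j depends only on (j - 2) mod 11. (2335 - 2) mod 11 = 1, so t_{2335} = t_3 = 12.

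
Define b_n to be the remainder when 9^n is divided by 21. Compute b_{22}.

9

b_0 = 1; b_1 = 9; b_2 = 18; b_3 = 15; b_4 = 9.
Since b_4 = b_1 = 9, the sequence is eventually periodic: after a pre-period of length 1 it cycles with period 3.
For n ≥ 1, b_n depends only on (n - 1) mod 3. (22 - 1) mod 3 = 0, so b_{22} = b_1 = 9.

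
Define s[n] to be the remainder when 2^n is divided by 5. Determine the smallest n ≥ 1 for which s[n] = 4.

2

Listing terms: s[0] = 1,  s[1] = 2,  s[2] = 4,  s[3] = 3,  s[4] = 1.
The sequence repeats with period 4.
The value 4 first appears (with n ≥ 1) at s[2].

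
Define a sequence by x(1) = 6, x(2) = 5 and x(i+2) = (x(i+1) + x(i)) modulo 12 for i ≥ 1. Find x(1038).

Listing terms: x(1) = 6,  x(2) = 5,  x(3) = 11,  x(4) = 4,  x(5) = 3,  x(6) = 7,  x(7) = 10,  x(8) = 5,  x(9) = 3,  x(10) = 8,  x(11) = 11,  x(12) = 7,  x(13) = 6,  x(14) = 1,  x(15) = 7,  x(16) = 8,  x(17) = 3,  x(18) = 11,  x(19) = 2,  x(20) = 1,  x(21) = 3,  x(22) = 4,  x(23) = 7,  x(24) = 11,  x(25) = 6,  x(26) = 5.
The sequence repeats with period 24.
(1038 - 1) mod 24 = 5, so x(1038) = x(6) = 7.

7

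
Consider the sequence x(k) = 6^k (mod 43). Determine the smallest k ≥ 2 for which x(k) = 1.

3

x(1) = 6, x(2) = 36, x(3) = 1, x(4) = 6.
The sequence repeats with period 3.
The value 1 first appears (with k ≥ 2) at x(3).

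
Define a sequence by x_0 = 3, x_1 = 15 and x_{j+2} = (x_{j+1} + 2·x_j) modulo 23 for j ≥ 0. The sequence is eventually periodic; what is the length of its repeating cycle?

We have x_0 = 3, x_1 = 15, x_2 = 21, x_3 = 5, x_4 = 1, x_5 = 11, x_6 = 13, x_7 = 12, x_8 = 15, x_9 = 16, x_{10} = 0, x_{11} = 9, x_{12} = 9, x_{13} = 4, x_{14} = 22, x_{15} = 7, x_{16} = 5, x_{17} = 19, x_{18} = 6, x_{19} = 21, x_{20} = 10, x_{21} = 6, x_{22} = 3, x_{23} = 15.
Since (x_{22}, x_{23}) = (x_0, x_1) = (3, 15) (two consecutive terms determine the rest), the sequence is periodic with period 22.

22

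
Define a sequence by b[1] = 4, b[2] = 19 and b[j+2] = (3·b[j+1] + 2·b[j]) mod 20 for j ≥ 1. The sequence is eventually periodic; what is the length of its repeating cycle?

24

b[1] = 4, b[2] = 19, b[3] = 5, b[4] = 13, b[5] = 9, b[6] = 13, b[7] = 17, b[8] = 17, b[9] = 5, b[10] = 9, b[11] = 17, b[12] = 9, b[13] = 1, b[14] = 1, b[15] = 5, b[16] = 17, b[17] = 1, b[18] = 17, b[19] = 13, b[20] = 13, b[21] = 5, b[22] = 1, b[23] = 13, b[24] = 1, b[25] = 9, b[26] = 9, b[27] = 5, b[28] = 13.
Since (b[27], b[28]) = (b[3], b[4]) = (5, 13) (two consecutive terms determine the rest), the sequence is eventually periodic: after a pre-period of length 2 it cycles with period 24.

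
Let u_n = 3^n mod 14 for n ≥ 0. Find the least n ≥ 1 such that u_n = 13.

u_0 = 1; u_1 = 3; u_2 = 9; u_3 = 13; u_4 = 11; u_5 = 5; u_6 = 1.
The sequence repeats with period 6.
The value 13 first appears (with n ≥ 1) at u_3.

3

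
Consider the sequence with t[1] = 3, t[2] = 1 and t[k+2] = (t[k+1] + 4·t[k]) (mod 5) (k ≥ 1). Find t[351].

Listing terms: t[1] = 3; t[2] = 1; t[3] = 3; t[4] = 2; t[5] = 4; t[6] = 2; t[7] = 3; t[8] = 1.
The sequence repeats with period 6.
(351 - 1) mod 6 = 2, so t[351] = t[3] = 3.

3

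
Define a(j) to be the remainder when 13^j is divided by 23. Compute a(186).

We have a(0) = 1; a(1) = 13; a(2) = 8; a(3) = 12; a(4) = 18; a(5) = 4; a(6) = 6; a(7) = 9; a(8) = 2; a(9) = 3; a(10) = 16; a(11) = 1.
The sequence repeats with period 11.
(186 - 0) mod 11 = 10, so a(186) = a(10) = 16.

16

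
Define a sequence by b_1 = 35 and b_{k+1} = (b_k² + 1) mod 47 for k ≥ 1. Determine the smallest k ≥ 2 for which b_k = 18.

5

Computing terms: b_1 = 35; b_2 = 4; b_3 = 17; b_4 = 8; b_5 = 18; b_6 = 43; b_7 = 17.
Since b_7 = b_3 = 17, the sequence is eventually periodic: after a pre-period of length 2 it cycles with period 4.
The value 18 first appears (with k ≥ 2) at b_5.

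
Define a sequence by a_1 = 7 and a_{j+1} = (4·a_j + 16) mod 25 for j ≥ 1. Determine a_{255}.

Computing terms: a_1 = 7; a_2 = 19; a_3 = 17; a_4 = 9; a_5 = 2; a_6 = 24; a_7 = 12; a_8 = 14; a_9 = 22; a_{10} = 4; a_{11} = 7.
Since a_{11} = a_1 = 7, the sequence is periodic with period 10.
So a_{255} = a_{1 + ((255-1) mod 10)} = a_5 = 2.

2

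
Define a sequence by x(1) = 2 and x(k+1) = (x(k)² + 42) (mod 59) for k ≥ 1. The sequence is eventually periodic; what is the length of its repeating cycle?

We have x(1) = 2; x(2) = 46; x(3) = 34; x(4) = 18; x(5) = 12; x(6) = 9; x(7) = 5; x(8) = 8; x(9) = 47; x(10) = 9.
Since x(10) = x(6) = 9, the sequence is eventually periodic: after a pre-period of length 5 it cycles with period 4.

4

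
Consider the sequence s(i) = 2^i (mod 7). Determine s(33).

Computing terms: s(1) = 2; s(2) = 4; s(3) = 1; s(4) = 2.
Since s(4) = s(1) = 2, the sequence is periodic with period 3.
So s(33) = s(1 + ((33-1) mod 3)) = s(3) = 1.

1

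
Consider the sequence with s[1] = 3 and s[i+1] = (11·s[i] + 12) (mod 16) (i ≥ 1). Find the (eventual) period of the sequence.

s[1] = 3; s[2] = 13; s[3] = 11; s[4] = 5; s[5] = 3.
Since s[5] = s[1] = 3, the sequence is periodic with period 4.

4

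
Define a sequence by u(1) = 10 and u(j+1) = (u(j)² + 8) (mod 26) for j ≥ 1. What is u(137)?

u(1) = 10,  u(2) = 4,  u(3) = 24,  u(4) = 12,  u(5) = 22,  u(6) = 24.
Since u(6) = u(3) = 24, the sequence is eventually periodic: after a pre-period of length 2 it cycles with period 3.
For j ≥ 3, u(j) depends only on (j - 3) mod 3. (137 - 3) mod 3 = 2, so u(137) = u(5) = 22.

22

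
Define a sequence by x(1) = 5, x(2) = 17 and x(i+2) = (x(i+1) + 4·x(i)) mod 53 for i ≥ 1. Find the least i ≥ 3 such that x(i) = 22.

21

Computing terms: x(1) = 5,  x(2) = 17,  x(3) = 37,  x(4) = 52,  x(5) = 41,  x(6) = 37,  x(7) = 42,  x(8) = 31,  x(9) = 40,  x(10) = 5,  x(11) = 6,  x(12) = 26,  x(13) = 50,  x(14) = 48,  x(15) = 36,  x(16) = 16,  x(17) = 1,  x(18) = 12,  x(19) = 16,  x(20) = 11,  x(21) = 22,  x(22) = 13,  x(23) = 48,  x(24) = 47,  x(25) = 27,  x(26) = 3,  x(27) = 5,  x(28) = 17.
The sequence repeats with period 26.
The value 22 first appears (with i ≥ 3) at x(21).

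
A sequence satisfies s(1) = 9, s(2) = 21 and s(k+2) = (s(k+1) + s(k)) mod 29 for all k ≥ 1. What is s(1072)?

s(1) = 9,  s(2) = 21,  s(3) = 1,  s(4) = 22,  s(5) = 23,  s(6) = 16,  s(7) = 10,  s(8) = 26,  s(9) = 7,  s(10) = 4,  s(11) = 11,  s(12) = 15,  s(13) = 26,  s(14) = 12,  s(15) = 9,  s(16) = 21.
The sequence repeats with period 14.
(1072 - 1) mod 14 = 7, so s(1072) = s(8) = 26.

26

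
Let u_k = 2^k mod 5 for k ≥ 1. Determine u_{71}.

3

Listing terms: u_1 = 2, u_2 = 4, u_3 = 3, u_4 = 1, u_5 = 2.
Since u_5 = u_1 = 2, the sequence is periodic with period 4.
So u_{71} = u_{1 + ((71-1) mod 4)} = u_3 = 3.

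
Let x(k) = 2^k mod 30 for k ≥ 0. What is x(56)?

Listing terms: x(0) = 1, x(1) = 2, x(2) = 4, x(3) = 8, x(4) = 16, x(5) = 2.
Since x(5) = x(1) = 2, the sequence is eventually periodic: after a pre-period of length 1 it cycles with period 4.
For k ≥ 1, x(k) depends only on (k - 1) mod 4. (56 - 1) mod 4 = 3, so x(56) = x(4) = 16.

16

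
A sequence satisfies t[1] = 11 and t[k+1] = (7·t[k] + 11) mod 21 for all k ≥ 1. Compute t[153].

18

We have t[1] = 11, t[2] = 4, t[3] = 18, t[4] = 11.
Since t[4] = t[1] = 11, the sequence is periodic with period 3.
So t[153] = t[1 + ((153-1) mod 3)] = t[3] = 18.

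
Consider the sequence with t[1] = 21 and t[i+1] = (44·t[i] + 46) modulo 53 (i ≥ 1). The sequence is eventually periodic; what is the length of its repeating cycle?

13

We have t[1] = 21, t[2] = 16, t[3] = 8, t[4] = 27, t[5] = 15, t[6] = 17, t[7] = 52, t[8] = 2, t[9] = 28, t[10] = 6, t[11] = 45, t[12] = 12, t[13] = 44, t[14] = 21.
Since t[14] = t[1] = 21, the sequence is periodic with period 13.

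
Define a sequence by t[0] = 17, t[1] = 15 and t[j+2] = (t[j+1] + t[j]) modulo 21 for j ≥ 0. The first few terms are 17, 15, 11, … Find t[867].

5

We have t[0] = 17; t[1] = 15; t[2] = 11; t[3] = 5; t[4] = 16; t[5] = 0; t[6] = 16; t[7] = 16; t[8] = 11; t[9] = 6; t[10] = 17; t[11] = 2; t[12] = 19; t[13] = 0; t[14] = 19; t[15] = 19; t[16] = 17; t[17] = 15.
Since (t[16], t[17]) = (t[0], t[1]) = (17, 15) (two consecutive terms determine the rest), the sequence is periodic with period 16.
(867 - 0) mod 16 = 3, so t[867] = t[3] = 5.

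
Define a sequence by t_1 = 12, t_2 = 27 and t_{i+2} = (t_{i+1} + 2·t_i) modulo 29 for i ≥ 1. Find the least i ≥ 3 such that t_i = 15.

Computing terms: t_1 = 12; t_2 = 27; t_3 = 22; t_4 = 18; t_5 = 4; t_6 = 11; t_7 = 19; t_8 = 12; t_9 = 21; t_{10} = 16; t_{11} = 0; t_{12} = 3; t_{13} = 3; t_{14} = 9; t_{15} = 15; t_{16} = 4; t_{17} = 5; t_{18} = 13; t_{19} = 23; t_{20} = 20; t_{21} = 8; t_{22} = 19; t_{23} = 6; t_{24} = 15; t_{25} = 27; t_{26} = 28; t_{27} = 24; t_{28} = 22; t_{29} = 12; t_{30} = 27.
The sequence repeats with period 28.
The value 15 first appears (with i ≥ 3) at t_{15}.

15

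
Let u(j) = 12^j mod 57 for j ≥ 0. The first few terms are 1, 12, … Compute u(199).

12

Listing terms: u(0) = 1,  u(1) = 12,  u(2) = 30,  u(3) = 18,  u(4) = 45,  u(5) = 27,  u(6) = 39,  u(7) = 12.
Since u(7) = u(1) = 12, the sequence is eventually periodic: after a pre-period of length 1 it cycles with period 6.
For j ≥ 1, u(j) depends only on (j - 1) mod 6. (199 - 1) mod 6 = 0, so u(199) = u(1) = 12.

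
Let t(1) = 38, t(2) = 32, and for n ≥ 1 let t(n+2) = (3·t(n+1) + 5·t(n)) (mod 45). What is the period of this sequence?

Listing terms: t(1) = 38, t(2) = 32, t(3) = 16, t(4) = 28, t(5) = 29, t(6) = 2, t(7) = 16, t(8) = 13, t(9) = 29, t(10) = 17, t(11) = 16, t(12) = 43, t(13) = 29, t(14) = 32, t(15) = 16.
Since (t(14), t(15)) = (t(2), t(3)) = (32, 16) (two consecutive terms determine the rest), the sequence is eventually periodic: after a pre-period of length 1 it cycles with period 12.

12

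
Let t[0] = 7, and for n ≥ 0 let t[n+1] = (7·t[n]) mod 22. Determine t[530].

7

Listing terms: t[0] = 7, t[1] = 5, t[2] = 13, t[3] = 3, t[4] = 21, t[5] = 15, t[6] = 17, t[7] = 9, t[8] = 19, t[9] = 1, t[10] = 7.
The sequence repeats with period 10.
So t[530] = t[0 + ((530-0) mod 10)] = t[0] = 7.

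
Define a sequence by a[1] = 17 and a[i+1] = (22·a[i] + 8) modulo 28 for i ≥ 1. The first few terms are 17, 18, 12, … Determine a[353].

12

Listing terms: a[1] = 17; a[2] = 18; a[3] = 12; a[4] = 20; a[5] = 0; a[6] = 8; a[7] = 16; a[8] = 24; a[9] = 4; a[10] = 12.
Since a[10] = a[3] = 12, the sequence is eventually periodic: after a pre-period of length 2 it cycles with period 7.
For i ≥ 3, a[i] depends only on (i - 3) mod 7. (353 - 3) mod 7 = 0, so a[353] = a[3] = 12.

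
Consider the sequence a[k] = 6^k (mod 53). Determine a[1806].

a[0] = 1; a[1] = 6; a[2] = 36; a[3] = 4; a[4] = 24; a[5] = 38; a[6] = 16; a[7] = 43; a[8] = 46; a[9] = 11; a[10] = 13; a[11] = 25; a[12] = 44; a[13] = 52; a[14] = 47; a[15] = 17; a[16] = 49; a[17] = 29; a[18] = 15; a[19] = 37; a[20] = 10; a[21] = 7; a[22] = 42; a[23] = 40; a[24] = 28; a[25] = 9; a[26] = 1.
The sequence repeats with period 26.
So a[1806] = a[0 + ((1806-0) mod 26)] = a[12] = 44.

44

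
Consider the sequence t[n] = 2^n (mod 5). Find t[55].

Listing terms: t[1] = 2, t[2] = 4, t[3] = 3, t[4] = 1, t[5] = 2.
Since t[5] = t[1] = 2, the sequence is periodic with period 4.
(55 - 1) mod 4 = 2, so t[55] = t[3] = 3.

3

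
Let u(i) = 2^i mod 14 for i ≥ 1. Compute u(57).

We have u(1) = 2, u(2) = 4, u(3) = 8, u(4) = 2.
Since u(4) = u(1) = 2, the sequence is periodic with period 3.
(57 - 1) mod 3 = 2, so u(57) = u(3) = 8.

8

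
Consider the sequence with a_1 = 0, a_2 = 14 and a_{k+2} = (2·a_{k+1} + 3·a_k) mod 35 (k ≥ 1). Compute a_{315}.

We have a_1 = 0, a_2 = 14, a_3 = 28, a_4 = 28, a_5 = 0, a_6 = 14.
The sequence repeats with period 4.
(315 - 1) mod 4 = 2, so a_{315} = a_3 = 28.

28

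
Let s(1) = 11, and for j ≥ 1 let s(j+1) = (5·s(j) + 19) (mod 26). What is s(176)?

14

We have s(1) = 11,  s(2) = 22,  s(3) = 25,  s(4) = 14,  s(5) = 11.
Since s(5) = s(1) = 11, the sequence is periodic with period 4.
So s(176) = s(1 + ((176-1) mod 4)) = s(4) = 14.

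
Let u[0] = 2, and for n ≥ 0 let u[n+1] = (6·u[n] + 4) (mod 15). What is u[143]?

u[0] = 2, u[1] = 1, u[2] = 10, u[3] = 4, u[4] = 13, u[5] = 7, u[6] = 1.
Since u[6] = u[1] = 1, the sequence is eventually periodic: after a pre-period of length 1 it cycles with period 5.
For n ≥ 1, u[n] depends only on (n - 1) mod 5. (143 - 1) mod 5 = 2, so u[143] = u[3] = 4.

4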